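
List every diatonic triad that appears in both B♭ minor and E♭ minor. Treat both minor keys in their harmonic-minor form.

Triads in B♭ minor (harmonic minor): B♭ minor (i), C diminished (ii°), D♭ augmented (III+), E♭ minor (iv), F major (V), G♭ major (VI), A diminished (vii°).
Triads in E♭ minor (harmonic minor): E♭ minor (i), F diminished (ii°), G♭ augmented (III+), A♭ minor (iv), B♭ major (V), C♭ major (VI), D diminished (vii°).
Shared triads with their functions: E♭ minor (iv in B♭ minor, i in E♭ minor).

E♭m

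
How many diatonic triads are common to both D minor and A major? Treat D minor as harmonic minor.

Diatonic triads of D minor (harmonic minor): Dm (i), Edim (ii°), Faug (III+), Gm (iv), A (V), B♭ (VI), C♯dim (vii°).
Diatonic triads of A major: A (I), Bm (ii), C♯m (iii), D (IV), E (V), F♯m (vi), G♯dim (vii°).
Matching root and quality in both lists: A.
That gives 1 common triad.

1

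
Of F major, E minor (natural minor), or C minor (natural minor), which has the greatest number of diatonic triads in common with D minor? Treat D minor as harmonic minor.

Triads of D minor (harmonic minor): Dm (i), Edim (ii°), Faug (III+), Gm (iv), A (V), Bb (VI), C#dim (vii°).
F major shares 4: Dm, Edim, Gm, Bb.
E minor (natural minor) shares 0: none.
C minor (natural minor) shares 2: Gm, Bb.
The most common triads (4) are shared with F major.

F major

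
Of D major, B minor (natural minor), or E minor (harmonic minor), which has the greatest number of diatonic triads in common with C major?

Triads of C major: C major (I), D minor (ii), E minor (iii), F major (IV), G major (V), A minor (vi), B diminished (vii°).
D major shares 2: Em, G.
B minor (natural minor) shares 2: Em, G.
E minor (harmonic minor) shares 3: C, Em, Am.
The most common triads (3) are shared with E minor.

E minor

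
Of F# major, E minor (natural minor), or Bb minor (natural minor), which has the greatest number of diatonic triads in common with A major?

E minor

Triads of A major: A major (I), B minor (ii), C# minor (iii), D major (IV), E major (V), F# minor (vi), G# diminished (vii°).
F# major shares 0: none.
E minor (natural minor) shares 2: Bm, D.
Bb minor (natural minor) shares 0: none.
The most common triads (2) are shared with E minor.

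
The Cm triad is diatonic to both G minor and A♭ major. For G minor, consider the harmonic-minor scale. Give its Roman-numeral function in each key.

The scale of G minor (harmonic minor) is G A B♭ C D E♭ F♯; C is degree 4, and the triad built there (C-E♭-G) is minor, so it is iv.
The scale of A♭ major is A♭ B♭ C D♭ E♭ F G; C is degree 3, and the triad built there (C-E♭-G) is minor, so it is iii.

iv in G minor; iii in A♭ major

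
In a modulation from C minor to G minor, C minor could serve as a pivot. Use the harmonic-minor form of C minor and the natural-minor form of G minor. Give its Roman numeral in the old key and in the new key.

The scale of C minor (harmonic minor) is C D E♭ F G A♭ B; C is degree 1, and the triad built there (C-E♭-G) is minor, so it is i.
The scale of G minor (natural minor) is G A B♭ C D E♭ F; C is degree 4, and the triad built there (C-E♭-G) is minor, so it is iv.

i in C minor; iv in G minor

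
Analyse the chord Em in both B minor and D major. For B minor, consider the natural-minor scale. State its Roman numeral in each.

The scale of B minor (natural minor) is B C# D E F# G A; E is degree 4, and the triad built there (E-G-B) is minor, so it is iv.
The scale of D major is D E F# G A B C#; E is degree 2, and the triad built there (E-G-B) is minor, so it is ii.

iv in B minor; ii in D major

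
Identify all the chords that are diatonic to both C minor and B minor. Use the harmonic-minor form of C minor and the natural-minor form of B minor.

G

Triads in C minor (harmonic minor): Cm (i), Ddim (ii°), Ebaug (III+), Fm (iv), G (V), Ab (VI), Bdim (vii°).
Triads in B minor (natural minor): Bm (i), C#dim (ii°), D (III), Em (iv), F#m (v), G (VI), A (VII).
Shared triads with their functions: G (V in C minor, VI in B minor).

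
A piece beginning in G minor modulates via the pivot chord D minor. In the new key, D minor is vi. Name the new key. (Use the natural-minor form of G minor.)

F major

The numeral vi denotes a minor triad on scale degree 6. With D on degree 6, the tonic of the new key is F.
Degree 6 carries a minor triad in major keys, so the destination is F major.
Check: the diatonic triads of F major are F (I), Gm (ii), Am (iii), Bb (IV), C (V), Dm (vi), Edim (vii°) — D minor is indeed vi.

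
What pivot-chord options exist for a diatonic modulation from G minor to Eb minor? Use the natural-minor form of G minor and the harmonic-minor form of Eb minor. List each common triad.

Triads in G minor (natural minor): Gm (i), Adim (ii°), Bb (III), Cm (iv), Dm (v), Eb (VI), F (VII).
Triads in Eb minor (harmonic minor): Ebm (i), Fdim (ii°), Gbaug (III+), Abm (iv), Bb (V), Cb (VI), Ddim (vii°).
Shared triads with their functions: Bb (III in G minor, V in Eb minor).

Bb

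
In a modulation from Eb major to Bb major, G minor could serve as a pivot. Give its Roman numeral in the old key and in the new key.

iii in Eb major; vi in Bb major

The scale of Eb major is Eb F G Ab Bb C D; G is degree 3, and the triad built there (G-Bb-D) is minor, so it is iii.
The scale of Bb major is Bb C D Eb F G A; G is degree 6, and the triad built there (G-Bb-D) is minor, so it is vi.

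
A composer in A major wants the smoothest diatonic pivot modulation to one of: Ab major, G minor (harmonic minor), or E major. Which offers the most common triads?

Triads of A major: A (I), Bm (ii), C#m (iii), D (IV), E (V), F#m (vi), G#dim (vii°).
Ab major shares 0: none.
G minor (harmonic minor) shares 1: D.
E major shares 4: A, C#m, E, F#m.
The most common triads (4) are shared with E major.

E major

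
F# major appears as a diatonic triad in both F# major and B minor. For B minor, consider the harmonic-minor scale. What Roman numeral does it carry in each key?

The scale of F# major is F# G# A# B C# D# E#; F# is degree 1, and the triad built there (F#-A#-C#) is major, so it is I.
The scale of B minor (harmonic minor) is B C# D E F# G A#; F# is degree 5, and the triad built there (F#-A#-C#) is major, so it is V.

I in F# major; V in B minor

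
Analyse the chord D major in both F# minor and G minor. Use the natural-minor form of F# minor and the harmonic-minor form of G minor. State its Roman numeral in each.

VI in F# minor; V in G minor

The scale of F# minor (natural minor) is F# G# A B C# D E; D is degree 6, and the triad built there (D-F#-A) is major, so it is VI.
The scale of G minor (harmonic minor) is G A Bb C D Eb F#; D is degree 5, and the triad built there (D-F#-A) is major, so it is V.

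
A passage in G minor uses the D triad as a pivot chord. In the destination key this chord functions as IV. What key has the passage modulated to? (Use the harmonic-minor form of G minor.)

The numeral IV denotes a major triad on scale degree 4. With D on degree 4, the tonic of the new key is A.
Degree 4 carries a major triad in major keys, so the destination is A major.
Check: the diatonic triads of A major are A (I), Bm (ii), C♯m (iii), D (IV), E (V), F♯m (vi), G♯dim (vii°) — D is indeed IV.

A major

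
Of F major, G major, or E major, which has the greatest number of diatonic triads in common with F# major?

E major

Triads of F# major: F# major (I), G# minor (ii), A# minor (iii), B major (IV), C# major (V), D# minor (vi), E# diminished (vii°).
F major shares 0: none.
G major shares 0: none.
E major shares 2: G#m, B.
The most common triads (2) are shared with E major.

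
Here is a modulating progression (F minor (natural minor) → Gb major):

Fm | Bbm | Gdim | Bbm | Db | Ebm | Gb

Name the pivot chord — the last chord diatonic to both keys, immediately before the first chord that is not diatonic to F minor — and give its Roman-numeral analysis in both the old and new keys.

Chords diatonic to F minor: Fm, Gdim, Ab, Bbm, Cm, Db, Eb.
Reading the progression, the first chord not in that set is Ebm, so the modulation leaves F minor there.
The chord immediately before Ebm is Db, which is diatonic to both keys: VI in F minor and V in Gb major.

Db — VI in F minor, V in Gb major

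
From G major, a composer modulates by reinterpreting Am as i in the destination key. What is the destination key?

A minor

The numeral i denotes a minor triad on scale degree 1. With A on degree 1, the tonic of the new key is A.
Degree 1 carries a minor triad in minor keys, so the destination is A minor.
Check: the diatonic triads of A minor (natural minor) are Am (i), Bdim (ii°), C (III), Dm (iv), Em (v), F (VI), G (VII) — Am is indeed i.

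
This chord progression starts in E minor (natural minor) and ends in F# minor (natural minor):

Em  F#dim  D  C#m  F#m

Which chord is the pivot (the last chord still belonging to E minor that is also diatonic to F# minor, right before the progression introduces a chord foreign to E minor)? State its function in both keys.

Chords diatonic to E minor: Em, F#dim, G, Am, Bm, C, D.
Reading the progression, the first chord not in that set is C#m, so the modulation leaves E minor there.
The chord immediately before C#m is D, which is diatonic to both keys: VII in E minor and VI in F# minor.

D — VII in E minor, VI in F# minor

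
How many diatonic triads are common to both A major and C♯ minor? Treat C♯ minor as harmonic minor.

3

Diatonic triads of A major: A (I), Bm (ii), C♯m (iii), D (IV), E (V), F♯m (vi), G♯dim (vii°).
Diatonic triads of C♯ minor (harmonic minor): C♯m (i), D♯dim (ii°), Eaug (III+), F♯m (iv), G♯ (V), A (VI), B♯dim (vii°).
Matching root and quality in both lists: A, C♯m, F♯m.
That gives 3 common triads.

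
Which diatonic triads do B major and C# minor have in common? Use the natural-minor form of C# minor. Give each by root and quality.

B, C#m, E, G#m

Triads in B major: B (I), C#m (ii), D#m (iii), E (IV), F# (V), G#m (vi), A#dim (vii°).
Triads in C# minor (natural minor): C#m (i), D#dim (ii°), E (III), F#m (iv), G#m (v), A (VI), B (VII).
Shared triads with their functions: B (I in B major, VII in C# minor); C#m (ii in B major, i in C# minor); E (IV in B major, III in C# minor); G#m (vi in B major, v in C# minor).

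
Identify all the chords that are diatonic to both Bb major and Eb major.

Bb, Cm, Eb, Gm

Triads in Bb major: Bb (I), Cm (ii), Dm (iii), Eb (IV), F (V), Gm (vi), Adim (vii°).
Triads in Eb major: Eb (I), Fm (ii), Gm (iii), Ab (IV), Bb (V), Cm (vi), Ddim (vii°).
Shared triads with their functions: Bb (I in Bb major, V in Eb major); Cm (ii in Bb major, vi in Eb major); Eb (IV in Bb major, I in Eb major); Gm (vi in Bb major, iii in Eb major).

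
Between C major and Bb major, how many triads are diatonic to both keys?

Diatonic triads of C major: C major (I), D minor (ii), E minor (iii), F major (IV), G major (V), A minor (vi), B diminished (vii°).
Diatonic triads of Bb major: Bb major (I), C minor (ii), D minor (iii), Eb major (IV), F major (V), G minor (vi), A diminished (vii°).
Matching root and quality in both lists: D minor, F major.
That gives 2 common triads.

2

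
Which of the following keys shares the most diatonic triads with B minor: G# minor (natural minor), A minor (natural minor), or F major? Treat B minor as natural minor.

Triads of B minor (natural minor): B minor (i), C# diminished (ii°), D major (III), E minor (iv), F# minor (v), G major (VI), A major (VII).
G# minor (natural minor) shares 0: none.
A minor (natural minor) shares 2: Em, G.
F major shares 0: none.
The most common triads (2) are shared with A minor.

A minor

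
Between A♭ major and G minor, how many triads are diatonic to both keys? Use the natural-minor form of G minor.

2

Diatonic triads of A♭ major: A♭ (I), B♭m (ii), Cm (iii), D♭ (IV), E♭ (V), Fm (vi), Gdim (vii°).
Diatonic triads of G minor (natural minor): Gm (i), Adim (ii°), B♭ (III), Cm (iv), Dm (v), E♭ (VI), F (VII).
Matching root and quality in both lists: Cm, E♭.
That gives 2 common triads.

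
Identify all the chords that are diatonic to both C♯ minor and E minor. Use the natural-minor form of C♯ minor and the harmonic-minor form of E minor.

D♯dim, B

Triads in C♯ minor (natural minor): C♯m (i), D♯dim (ii°), E (III), F♯m (iv), G♯m (v), A (VI), B (VII).
Triads in E minor (harmonic minor): Em (i), F♯dim (ii°), Gaug (III+), Am (iv), B (V), C (VI), D♯dim (vii°).
Shared triads with their functions: D♯dim (ii° in C♯ minor, vii° in E minor); B (VII in C♯ minor, V in E minor).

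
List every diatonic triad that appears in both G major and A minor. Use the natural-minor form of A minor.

Triads in G major: G (I), Am (ii), Bm (iii), C (IV), D (V), Em (vi), F#dim (vii°).
Triads in A minor (natural minor): Am (i), Bdim (ii°), C (III), Dm (iv), Em (v), F (VI), G (VII).
Shared triads with their functions: G (I in G major, VII in A minor); Am (ii in G major, i in A minor); C (IV in G major, III in A minor); Em (vi in G major, v in A minor).

G, Am, C, Em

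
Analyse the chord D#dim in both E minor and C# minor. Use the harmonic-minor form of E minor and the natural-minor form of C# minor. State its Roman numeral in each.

vii° in E minor; ii° in C# minor

The scale of E minor (harmonic minor) is E F# G A B C D#; D# is degree 7, and the triad built there (D#-F#-A) is diminished, so it is vii°.
The scale of C# minor (natural minor) is C# D# E F# G# A B; D# is degree 2, and the triad built there (D#-F#-A) is diminished, so it is ii°.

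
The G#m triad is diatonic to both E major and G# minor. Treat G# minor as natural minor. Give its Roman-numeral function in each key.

iii in E major; i in G# minor

The scale of E major is E F# G# A B C# D#; G# is degree 3, and the triad built there (G#-B-D#) is minor, so it is iii.
The scale of G# minor (natural minor) is G# A# B C# D# E F#; G# is degree 1, and the triad built there (G#-B-D#) is minor, so it is i.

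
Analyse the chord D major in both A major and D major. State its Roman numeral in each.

The scale of A major is A B C# D E F# G#; D is degree 4, and the triad built there (D-F#-A) is major, so it is IV.
The scale of D major is D E F# G A B C#; D is degree 1, and the triad built there (D-F#-A) is major, so it is I.

IV in A major; I in D major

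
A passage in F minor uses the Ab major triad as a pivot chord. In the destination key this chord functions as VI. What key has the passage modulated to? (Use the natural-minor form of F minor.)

C minor

The numeral VI denotes a major triad on scale degree 6. With Ab on degree 6, the tonic of the new key is C.
Degree 6 carries a major triad in minor keys, so the destination is C minor.
Check: the diatonic triads of C minor (natural minor) are Cm (i), Ddim (ii°), Eb (III), Fm (iv), Gm (v), Ab (VI), Bb (VII) — Ab major is indeed VI.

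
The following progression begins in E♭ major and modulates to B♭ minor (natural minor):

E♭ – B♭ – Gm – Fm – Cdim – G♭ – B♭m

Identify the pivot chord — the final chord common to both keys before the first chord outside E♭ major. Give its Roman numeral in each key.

Fm — ii in E♭ major, v in B♭ minor

Chords diatonic to E♭ major: E♭, Fm, Gm, A♭, B♭, Cm, Ddim.
Reading the progression, the first chord not in that set is Cdim, so the modulation leaves E♭ major there.
The chord immediately before Cdim is Fm, which is diatonic to both keys: ii in E♭ major and v in B♭ minor.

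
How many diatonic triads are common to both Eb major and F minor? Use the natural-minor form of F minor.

4

Diatonic triads of Eb major: Eb major (I), F minor (ii), G minor (iii), Ab major (IV), Bb major (V), C minor (vi), D diminished (vii°).
Diatonic triads of F minor (natural minor): F minor (i), G diminished (ii°), Ab major (III), Bb minor (iv), C minor (v), Db major (VI), Eb major (VII).
Matching root and quality in both lists: Eb major, F minor, Ab major, C minor.
That gives 4 common triads.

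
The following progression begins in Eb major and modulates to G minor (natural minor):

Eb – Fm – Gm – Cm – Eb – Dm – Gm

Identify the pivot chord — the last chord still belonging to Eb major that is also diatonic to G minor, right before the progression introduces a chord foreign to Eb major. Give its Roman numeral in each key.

Chords diatonic to Eb major: Eb, Fm, Gm, Ab, Bb, Cm, Ddim.
Reading the progression, the first chord not in that set is Dm, so the modulation leaves Eb major there.
The chord immediately before Dm is Eb, which is diatonic to both keys: I in Eb major and VI in G minor.

Eb — I in Eb major, VI in G minor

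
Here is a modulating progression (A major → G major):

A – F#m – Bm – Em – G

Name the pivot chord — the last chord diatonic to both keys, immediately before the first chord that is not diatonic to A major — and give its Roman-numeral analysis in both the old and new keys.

Chords diatonic to A major: A, Bm, C#m, D, E, F#m, G#dim.
Reading the progression, the first chord not in that set is Em, so the modulation leaves A major there.
The chord immediately before Em is Bm, which is diatonic to both keys: ii in A major and iii in G major.

Bm — ii in A major, iii in G major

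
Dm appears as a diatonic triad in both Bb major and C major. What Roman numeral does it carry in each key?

iii in Bb major; ii in C major

The scale of Bb major is Bb C D Eb F G A; D is degree 3, and the triad built there (D-F-A) is minor, so it is iii.
The scale of C major is C D E F G A B; D is degree 2, and the triad built there (D-F-A) is minor, so it is ii.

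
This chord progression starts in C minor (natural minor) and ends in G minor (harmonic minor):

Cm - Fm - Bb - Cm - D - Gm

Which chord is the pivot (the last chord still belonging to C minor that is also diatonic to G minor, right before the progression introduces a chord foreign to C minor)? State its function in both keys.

Cm — i in C minor, iv in G minor

Chords diatonic to C minor: Cm, Ddim, Eb, Fm, Gm, Ab, Bb.
Reading the progression, the first chord not in that set is D, so the modulation leaves C minor there.
The chord immediately before D is Cm, which is diatonic to both keys: i in C minor and iv in G minor.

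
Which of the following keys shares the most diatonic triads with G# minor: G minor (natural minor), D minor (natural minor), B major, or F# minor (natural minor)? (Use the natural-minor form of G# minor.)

B major

Triads of G# minor (natural minor): G#m (i), A#dim (ii°), B (III), C#m (iv), D#m (v), E (VI), F# (VII).
G minor (natural minor) shares 0: none.
D minor (natural minor) shares 0: none.
B major shares 7: G#m, A#dim, B, C#m, D#m, E, F#.
F# minor (natural minor) shares 2: C#m, E.
The most common triads (7) are shared with B major.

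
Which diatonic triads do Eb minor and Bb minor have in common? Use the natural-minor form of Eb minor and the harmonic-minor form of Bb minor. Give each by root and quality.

Triads in Eb minor (natural minor): Ebm (i), Fdim (ii°), Gb (III), Abm (iv), Bbm (v), Cb (VI), Db (VII).
Triads in Bb minor (harmonic minor): Bbm (i), Cdim (ii°), Dbaug (III+), Ebm (iv), F (V), Gb (VI), Adim (vii°).
Shared triads with their functions: Ebm (i in Eb minor, iv in Bb minor); Gb (III in Eb minor, VI in Bb minor); Bbm (v in Eb minor, i in Bb minor).

Ebm, Gb, Bbm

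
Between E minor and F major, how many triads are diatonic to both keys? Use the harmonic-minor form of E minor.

2

Diatonic triads of E minor (harmonic minor): Em (i), F#dim (ii°), Gaug (III+), Am (iv), B (V), C (VI), D#dim (vii°).
Diatonic triads of F major: F (I), Gm (ii), Am (iii), Bb (IV), C (V), Dm (vi), Edim (vii°).
Matching root and quality in both lists: Am, C.
That gives 2 common triads.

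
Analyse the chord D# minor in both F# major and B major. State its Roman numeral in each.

vi in F# major; iii in B major

The scale of F# major is F# G# A# B C# D# E#; D# is degree 6, and the triad built there (D#-F#-A#) is minor, so it is vi.
The scale of B major is B C# D# E F# G# A#; D# is degree 3, and the triad built there (D#-F#-A#) is minor, so it is iii.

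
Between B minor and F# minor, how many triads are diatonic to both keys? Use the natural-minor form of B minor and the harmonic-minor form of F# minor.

Diatonic triads of B minor (natural minor): Bm (i), C#dim (ii°), D (III), Em (iv), F#m (v), G (VI), A (VII).
Diatonic triads of F# minor (harmonic minor): F#m (i), G#dim (ii°), Aaug (III+), Bm (iv), C# (V), D (VI), E#dim (vii°).
Matching root and quality in both lists: Bm, D, F#m.
That gives 3 common triads.

3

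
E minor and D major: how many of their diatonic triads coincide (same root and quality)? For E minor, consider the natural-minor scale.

Diatonic triads of E minor (natural minor): Em (i), F#dim (ii°), G (III), Am (iv), Bm (v), C (VI), D (VII).
Diatonic triads of D major: D (I), Em (ii), F#m (iii), G (IV), A (V), Bm (vi), C#dim (vii°).
Matching root and quality in both lists: Em, G, Bm, D.
That gives 4 common triads.

4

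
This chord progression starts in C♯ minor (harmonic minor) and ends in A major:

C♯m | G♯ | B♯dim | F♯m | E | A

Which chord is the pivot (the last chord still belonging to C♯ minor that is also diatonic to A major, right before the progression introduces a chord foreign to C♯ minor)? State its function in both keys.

Chords diatonic to C♯ minor: C♯m, D♯dim, Eaug, F♯m, G♯, A, B♯dim.
Reading the progression, the first chord not in that set is E, so the modulation leaves C♯ minor there.
The chord immediately before E is F♯m, which is diatonic to both keys: iv in C♯ minor and vi in A major.

F♯m — iv in C♯ minor, vi in A major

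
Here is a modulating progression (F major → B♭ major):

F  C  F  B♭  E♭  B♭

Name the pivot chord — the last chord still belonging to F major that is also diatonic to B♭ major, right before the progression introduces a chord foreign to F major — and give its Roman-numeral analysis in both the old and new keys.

B♭ — IV in F major, I in B♭ major

Chords diatonic to F major: F, Gm, Am, B♭, C, Dm, Edim.
Reading the progression, the first chord not in that set is E♭, so the modulation leaves F major there.
The chord immediately before E♭ is B♭, which is diatonic to both keys: IV in F major and I in B♭ major.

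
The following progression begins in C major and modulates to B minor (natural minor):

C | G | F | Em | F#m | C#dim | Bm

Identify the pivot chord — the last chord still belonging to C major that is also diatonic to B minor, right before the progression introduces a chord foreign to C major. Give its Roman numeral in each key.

Em — iii in C major, iv in B minor

Chords diatonic to C major: C, Dm, Em, F, G, Am, Bdim.
Reading the progression, the first chord not in that set is F#m, so the modulation leaves C major there.
The chord immediately before F#m is Em, which is diatonic to both keys: iii in C major and iv in B minor.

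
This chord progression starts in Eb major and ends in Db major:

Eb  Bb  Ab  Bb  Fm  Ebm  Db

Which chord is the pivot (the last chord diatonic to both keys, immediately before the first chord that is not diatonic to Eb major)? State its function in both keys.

Chords diatonic to Eb major: Eb, Fm, Gm, Ab, Bb, Cm, Ddim.
Reading the progression, the first chord not in that set is Ebm, so the modulation leaves Eb major there.
The chord immediately before Ebm is Fm, which is diatonic to both keys: ii in Eb major and iii in Db major.

Fm — ii in Eb major, iii in Db major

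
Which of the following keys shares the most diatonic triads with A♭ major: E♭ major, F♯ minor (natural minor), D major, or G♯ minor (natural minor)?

E♭ major

Triads of A♭ major: A♭ (I), B♭m (ii), Cm (iii), D♭ (IV), E♭ (V), Fm (vi), Gdim (vii°).
E♭ major shares 4: A♭, Cm, E♭, Fm.
F♯ minor (natural minor) shares 0: none.
D major shares 0: none.
G♯ minor (natural minor) shares 0: none.
The most common triads (4) are shared with E♭ major.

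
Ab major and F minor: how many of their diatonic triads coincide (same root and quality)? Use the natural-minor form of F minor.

Diatonic triads of Ab major: Ab (I), Bbm (ii), Cm (iii), Db (IV), Eb (V), Fm (vi), Gdim (vii°).
Diatonic triads of F minor (natural minor): Fm (i), Gdim (ii°), Ab (III), Bbm (iv), Cm (v), Db (VI), Eb (VII).
Matching root and quality in both lists: Ab, Bbm, Cm, Db, Eb, Fm, Gdim.
That gives 7 common triads.

7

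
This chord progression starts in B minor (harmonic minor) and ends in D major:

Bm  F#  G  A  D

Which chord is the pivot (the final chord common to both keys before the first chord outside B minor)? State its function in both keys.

Chords diatonic to B minor: Bm, C#dim, Daug, Em, F#, G, A#dim.
Reading the progression, the first chord not in that set is A, so the modulation leaves B minor there.
The chord immediately before A is G, which is diatonic to both keys: VI in B minor and IV in D major.

G — VI in B minor, IV in D major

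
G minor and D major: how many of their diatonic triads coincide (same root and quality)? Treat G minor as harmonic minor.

Diatonic triads of G minor (harmonic minor): Gm (i), Adim (ii°), Bbaug (III+), Cm (iv), D (V), Eb (VI), F#dim (vii°).
Diatonic triads of D major: D (I), Em (ii), F#m (iii), G (IV), A (V), Bm (vi), C#dim (vii°).
Matching root and quality in both lists: D.
That gives 1 common triad.

1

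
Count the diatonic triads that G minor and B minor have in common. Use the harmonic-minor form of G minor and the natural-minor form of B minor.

1

Diatonic triads of G minor (harmonic minor): Gm (i), Adim (ii°), B♭aug (III+), Cm (iv), D (V), E♭ (VI), F♯dim (vii°).
Diatonic triads of B minor (natural minor): Bm (i), C♯dim (ii°), D (III), Em (iv), F♯m (v), G (VI), A (VII).
Matching root and quality in both lists: D.
That gives 1 common triad.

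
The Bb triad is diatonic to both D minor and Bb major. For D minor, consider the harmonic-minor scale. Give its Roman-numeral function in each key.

VI in D minor; I in Bb major

The scale of D minor (harmonic minor) is D E F G A Bb C#; Bb is degree 6, and the triad built there (Bb-D-F) is major, so it is VI.
The scale of Bb major is Bb C D Eb F G A; Bb is degree 1, and the triad built there (Bb-D-F) is major, so it is I.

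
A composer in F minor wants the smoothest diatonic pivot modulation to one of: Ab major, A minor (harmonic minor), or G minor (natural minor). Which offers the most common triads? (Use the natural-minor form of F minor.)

Ab major

Triads of F minor (natural minor): Fm (i), Gdim (ii°), Ab (III), Bbm (iv), Cm (v), Db (VI), Eb (VII).
Ab major shares 7: Fm, Gdim, Ab, Bbm, Cm, Db, Eb.
A minor (harmonic minor) shares 0: none.
G minor (natural minor) shares 2: Cm, Eb.
The most common triads (7) are shared with Ab major.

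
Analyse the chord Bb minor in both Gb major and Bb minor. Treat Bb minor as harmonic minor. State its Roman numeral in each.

iii in Gb major; i in Bb minor

The scale of Gb major is Gb Ab Bb Cb Db Eb F; Bb is degree 3, and the triad built there (Bb-Db-F) is minor, so it is iii.
The scale of Bb minor (harmonic minor) is Bb C Db Eb F Gb A; Bb is degree 1, and the triad built there (Bb-Db-F) is minor, so it is i.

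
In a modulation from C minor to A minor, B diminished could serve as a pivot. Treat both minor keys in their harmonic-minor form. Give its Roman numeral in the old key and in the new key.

vii° in C minor; ii° in A minor

The scale of C minor (harmonic minor) is C D Eb F G Ab B; B is degree 7, and the triad built there (B-D-F) is diminished, so it is vii°.
The scale of A minor (harmonic minor) is A B C D E F G#; B is degree 2, and the triad built there (B-D-F) is diminished, so it is ii°.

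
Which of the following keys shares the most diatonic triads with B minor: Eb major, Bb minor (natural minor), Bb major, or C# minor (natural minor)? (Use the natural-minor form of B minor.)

Triads of B minor (natural minor): Bm (i), C#dim (ii°), D (III), Em (iv), F#m (v), G (VI), A (VII).
Eb major shares 0: none.
Bb minor (natural minor) shares 0: none.
Bb major shares 0: none.
C# minor (natural minor) shares 2: F#m, A.
The most common triads (2) are shared with C# minor.

C# minor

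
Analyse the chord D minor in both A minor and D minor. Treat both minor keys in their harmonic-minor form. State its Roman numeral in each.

iv in A minor; i in D minor

The scale of A minor (harmonic minor) is A B C D E F G#; D is degree 4, and the triad built there (D-F-A) is minor, so it is iv.
The scale of D minor (harmonic minor) is D E F G A Bb C#; D is degree 1, and the triad built there (D-F-A) is minor, so it is i.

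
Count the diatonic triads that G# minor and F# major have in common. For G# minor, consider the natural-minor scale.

Diatonic triads of G# minor (natural minor): G#m (i), A#dim (ii°), B (III), C#m (iv), D#m (v), E (VI), F# (VII).
Diatonic triads of F# major: F# (I), G#m (ii), A#m (iii), B (IV), C# (V), D#m (vi), E#dim (vii°).
Matching root and quality in both lists: G#m, B, D#m, F#.
That gives 4 common triads.

4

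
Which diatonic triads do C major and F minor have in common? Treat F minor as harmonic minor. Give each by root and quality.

C

Triads in C major: C (I), Dm (ii), Em (iii), F (IV), G (V), Am (vi), Bdim (vii°).
Triads in F minor (harmonic minor): Fm (i), Gdim (ii°), Abaug (III+), Bbm (iv), C (V), Db (VI), Edim (vii°).
Shared triads with their functions: C (I in C major, V in F minor).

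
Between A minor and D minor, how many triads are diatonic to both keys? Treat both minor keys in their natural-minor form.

Diatonic triads of A minor (natural minor): Am (i), Bdim (ii°), C (III), Dm (iv), Em (v), F (VI), G (VII).
Diatonic triads of D minor (natural minor): Dm (i), Edim (ii°), F (III), Gm (iv), Am (v), Bb (VI), C (VII).
Matching root and quality in both lists: Am, C, Dm, F.
That gives 4 common triads.

4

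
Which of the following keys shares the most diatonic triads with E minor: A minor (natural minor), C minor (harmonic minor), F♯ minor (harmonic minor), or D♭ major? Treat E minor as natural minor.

A minor

Triads of E minor (natural minor): E minor (i), F♯ diminished (ii°), G major (III), A minor (iv), B minor (v), C major (VI), D major (VII).
A minor (natural minor) shares 4: Em, G, Am, C.
C minor (harmonic minor) shares 1: G.
F♯ minor (harmonic minor) shares 2: Bm, D.
D♭ major shares 0: none.
The most common triads (4) are shared with A minor.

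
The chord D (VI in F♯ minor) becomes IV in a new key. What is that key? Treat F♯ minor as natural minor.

A major

The numeral IV denotes a major triad on scale degree 4. With D on degree 4, the tonic of the new key is A.
Degree 4 carries a major triad in major keys, so the destination is A major.
Check: the diatonic triads of A major are A (I), Bm (ii), C♯m (iii), D (IV), E (V), F♯m (vi), G♯dim (vii°) — D is indeed IV.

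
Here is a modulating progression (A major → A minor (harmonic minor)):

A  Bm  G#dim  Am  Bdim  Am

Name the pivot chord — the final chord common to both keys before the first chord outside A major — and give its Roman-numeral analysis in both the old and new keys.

Chords diatonic to A major: A, Bm, C#m, D, E, F#m, G#dim.
Reading the progression, the first chord not in that set is Am, so the modulation leaves A major there.
The chord immediately before Am is G#dim, which is diatonic to both keys: vii° in A major and vii° in A minor.

G#dim — vii° in A major, vii° in A minor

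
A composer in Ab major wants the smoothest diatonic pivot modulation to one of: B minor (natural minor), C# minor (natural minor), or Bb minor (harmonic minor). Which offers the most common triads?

Triads of Ab major: Ab major (I), Bb minor (ii), C minor (iii), Db major (IV), Eb major (V), F minor (vi), G diminished (vii°).
B minor (natural minor) shares 0: none.
C# minor (natural minor) shares 0: none.
Bb minor (harmonic minor) shares 1: Bbm.
The most common triads (1) are shared with Bb minor.

Bb minor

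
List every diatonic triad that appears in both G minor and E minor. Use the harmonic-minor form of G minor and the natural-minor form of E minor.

D, F#dim

Triads in G minor (harmonic minor): G minor (i), A diminished (ii°), Bb augmented (III+), C minor (iv), D major (V), Eb major (VI), F# diminished (vii°).
Triads in E minor (natural minor): E minor (i), F# diminished (ii°), G major (III), A minor (iv), B minor (v), C major (VI), D major (VII).
Shared triads with their functions: D major (V in G minor, VII in E minor); F# diminished (vii° in G minor, ii° in E minor).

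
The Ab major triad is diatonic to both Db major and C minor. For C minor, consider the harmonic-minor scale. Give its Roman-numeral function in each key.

V in Db major; VI in C minor

The scale of Db major is Db Eb F Gb Ab Bb C; Ab is degree 5, and the triad built there (Ab-C-Eb) is major, so it is V.
The scale of C minor (harmonic minor) is C D Eb F G Ab B; Ab is degree 6, and the triad built there (Ab-C-Eb) is major, so it is VI.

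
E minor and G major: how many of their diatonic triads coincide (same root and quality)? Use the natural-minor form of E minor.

Diatonic triads of E minor (natural minor): Em (i), F#dim (ii°), G (III), Am (iv), Bm (v), C (VI), D (VII).
Diatonic triads of G major: G (I), Am (ii), Bm (iii), C (IV), D (V), Em (vi), F#dim (vii°).
Matching root and quality in both lists: Em, F#dim, G, Am, Bm, C, D.
That gives 7 common triads.

7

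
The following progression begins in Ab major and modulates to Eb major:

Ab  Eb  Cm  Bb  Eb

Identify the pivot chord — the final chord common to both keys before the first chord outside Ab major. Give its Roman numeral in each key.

Cm — iii in Ab major, vi in Eb major

Chords diatonic to Ab major: Ab, Bbm, Cm, Db, Eb, Fm, Gdim.
Reading the progression, the first chord not in that set is Bb, so the modulation leaves Ab major there.
The chord immediately before Bb is Cm, which is diatonic to both keys: iii in Ab major and vi in Eb major.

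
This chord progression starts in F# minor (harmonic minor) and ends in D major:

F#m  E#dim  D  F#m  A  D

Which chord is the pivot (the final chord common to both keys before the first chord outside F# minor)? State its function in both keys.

F#m — i in F# minor, iii in D major

Chords diatonic to F# minor: F#m, G#dim, Aaug, Bm, C#, D, E#dim.
Reading the progression, the first chord not in that set is A, so the modulation leaves F# minor there.
The chord immediately before A is F#m, which is diatonic to both keys: i in F# minor and iii in D major.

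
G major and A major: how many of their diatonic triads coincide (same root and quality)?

2

Diatonic triads of G major: G (I), Am (ii), Bm (iii), C (IV), D (V), Em (vi), F#dim (vii°).
Diatonic triads of A major: A (I), Bm (ii), C#m (iii), D (IV), E (V), F#m (vi), G#dim (vii°).
Matching root and quality in both lists: Bm, D.
That gives 2 common triads.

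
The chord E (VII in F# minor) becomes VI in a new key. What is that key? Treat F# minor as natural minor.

G# minor

The numeral VI denotes a major triad on scale degree 6. With E on degree 6, the tonic of the new key is G#.
Degree 6 carries a major triad in minor keys, so the destination is G# minor.
Check: the diatonic triads of G# minor (natural minor) are G#m (i), A#dim (ii°), B (III), C#m (iv), D#m (v), E (VI), F# (VII) — E is indeed VI.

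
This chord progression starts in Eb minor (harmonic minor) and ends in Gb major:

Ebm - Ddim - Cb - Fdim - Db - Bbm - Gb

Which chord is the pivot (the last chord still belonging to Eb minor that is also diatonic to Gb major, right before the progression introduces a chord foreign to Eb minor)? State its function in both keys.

Chords diatonic to Eb minor: Ebm, Fdim, Gbaug, Abm, Bb, Cb, Ddim.
Reading the progression, the first chord not in that set is Db, so the modulation leaves Eb minor there.
The chord immediately before Db is Fdim, which is diatonic to both keys: ii° in Eb minor and vii° in Gb major.

Fdim — ii° in Eb minor, vii° in Gb major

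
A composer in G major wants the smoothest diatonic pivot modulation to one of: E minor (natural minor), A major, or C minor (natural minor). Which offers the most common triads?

Triads of G major: G major (I), A minor (ii), B minor (iii), C major (IV), D major (V), E minor (vi), F# diminished (vii°).
E minor (natural minor) shares 7: G, Am, Bm, C, D, Em, F#dim.
A major shares 2: Bm, D.
C minor (natural minor) shares 0: none.
The most common triads (7) are shared with E minor.

E minor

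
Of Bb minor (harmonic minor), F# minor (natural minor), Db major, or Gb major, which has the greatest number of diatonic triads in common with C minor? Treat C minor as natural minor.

Db major

Triads of C minor (natural minor): C minor (i), D diminished (ii°), Eb major (III), F minor (iv), G minor (v), Ab major (VI), Bb major (VII).
Bb minor (harmonic minor) shares 0: none.
F# minor (natural minor) shares 0: none.
Db major shares 2: Fm, Ab.
Gb major shares 0: none.
The most common triads (2) are shared with Db major.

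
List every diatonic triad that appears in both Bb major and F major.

Bb, Dm, F, Gm

Triads in Bb major: Bb (I), Cm (ii), Dm (iii), Eb (IV), F (V), Gm (vi), Adim (vii°).
Triads in F major: F (I), Gm (ii), Am (iii), Bb (IV), C (V), Dm (vi), Edim (vii°).
Shared triads with their functions: Bb (I in Bb major, IV in F major); Dm (iii in Bb major, vi in F major); F (V in Bb major, I in F major); Gm (vi in Bb major, ii in F major).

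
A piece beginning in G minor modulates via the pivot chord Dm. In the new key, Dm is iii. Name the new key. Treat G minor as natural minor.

B♭ major

The numeral iii denotes a minor triad on scale degree 3. With D on degree 3, the tonic of the new key is B♭.
Degree 3 carries a minor triad in major keys, so the destination is B♭ major.
Check: the diatonic triads of B♭ major are B♭ (I), Cm (ii), Dm (iii), E♭ (IV), F (V), Gm (vi), Adim (vii°) — Dm is indeed iii.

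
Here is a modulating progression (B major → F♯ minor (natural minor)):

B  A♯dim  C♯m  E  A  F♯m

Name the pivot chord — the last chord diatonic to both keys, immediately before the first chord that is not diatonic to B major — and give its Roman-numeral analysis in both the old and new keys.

Chords diatonic to B major: B, C♯m, D♯m, E, F♯, G♯m, A♯dim.
Reading the progression, the first chord not in that set is A, so the modulation leaves B major there.
The chord immediately before A is E, which is diatonic to both keys: IV in B major and VII in F♯ minor.

E — IV in B major, VII in F♯ minor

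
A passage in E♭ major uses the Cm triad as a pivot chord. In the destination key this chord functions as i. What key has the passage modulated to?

C minor

The numeral i denotes a minor triad on scale degree 1. With C on degree 1, the tonic of the new key is C.
Degree 1 carries a minor triad in minor keys, so the destination is C minor.
Check: the diatonic triads of C minor (natural minor) are Cm (i), Ddim (ii°), E♭ (III), Fm (iv), Gm (v), A♭ (VI), B♭ (VII) — Cm is indeed i.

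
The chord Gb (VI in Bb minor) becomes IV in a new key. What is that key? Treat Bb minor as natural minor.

Db major

The numeral IV denotes a major triad on scale degree 4. With Gb on degree 4, the tonic of the new key is Db.
Degree 4 carries a major triad in major keys, so the destination is Db major.
Check: the diatonic triads of Db major are Db (I), Ebm (ii), Fm (iii), Gb (IV), Ab (V), Bbm (vi), Cdim (vii°) — Gb is indeed IV.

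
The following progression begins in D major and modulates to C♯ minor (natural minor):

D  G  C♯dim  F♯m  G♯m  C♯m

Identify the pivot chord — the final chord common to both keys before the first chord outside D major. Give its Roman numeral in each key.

F♯m — iii in D major, iv in C♯ minor

Chords diatonic to D major: D, Em, F♯m, G, A, Bm, C♯dim.
Reading the progression, the first chord not in that set is G♯m, so the modulation leaves D major there.
The chord immediately before G♯m is F♯m, which is diatonic to both keys: iii in D major and iv in C♯ minor.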